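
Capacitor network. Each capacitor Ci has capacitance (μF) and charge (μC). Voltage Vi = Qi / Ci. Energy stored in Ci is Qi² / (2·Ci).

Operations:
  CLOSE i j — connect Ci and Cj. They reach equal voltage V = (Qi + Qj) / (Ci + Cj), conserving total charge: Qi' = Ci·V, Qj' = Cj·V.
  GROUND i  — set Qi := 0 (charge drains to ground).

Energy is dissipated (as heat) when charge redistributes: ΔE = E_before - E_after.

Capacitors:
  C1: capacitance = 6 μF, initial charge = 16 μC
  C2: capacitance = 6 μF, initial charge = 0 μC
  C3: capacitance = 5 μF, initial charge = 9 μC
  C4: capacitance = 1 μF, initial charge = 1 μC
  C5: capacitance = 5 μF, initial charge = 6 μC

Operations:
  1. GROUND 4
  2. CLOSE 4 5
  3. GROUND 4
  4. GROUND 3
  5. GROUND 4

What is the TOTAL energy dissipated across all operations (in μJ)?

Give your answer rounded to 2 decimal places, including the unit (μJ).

Answer: 9.70 μJ

Derivation:
Initial: C1(6μF, Q=16μC, V=2.67V), C2(6μF, Q=0μC, V=0.00V), C3(5μF, Q=9μC, V=1.80V), C4(1μF, Q=1μC, V=1.00V), C5(5μF, Q=6μC, V=1.20V)
Op 1: GROUND 4: Q4=0; energy lost=0.500
Op 2: CLOSE 4-5: Q_total=6.00, C_total=6.00, V=1.00; Q4=1.00, Q5=5.00; dissipated=0.600
Op 3: GROUND 4: Q4=0; energy lost=0.500
Op 4: GROUND 3: Q3=0; energy lost=8.100
Op 5: GROUND 4: Q4=0; energy lost=0.000
Total dissipated: 9.700 μJ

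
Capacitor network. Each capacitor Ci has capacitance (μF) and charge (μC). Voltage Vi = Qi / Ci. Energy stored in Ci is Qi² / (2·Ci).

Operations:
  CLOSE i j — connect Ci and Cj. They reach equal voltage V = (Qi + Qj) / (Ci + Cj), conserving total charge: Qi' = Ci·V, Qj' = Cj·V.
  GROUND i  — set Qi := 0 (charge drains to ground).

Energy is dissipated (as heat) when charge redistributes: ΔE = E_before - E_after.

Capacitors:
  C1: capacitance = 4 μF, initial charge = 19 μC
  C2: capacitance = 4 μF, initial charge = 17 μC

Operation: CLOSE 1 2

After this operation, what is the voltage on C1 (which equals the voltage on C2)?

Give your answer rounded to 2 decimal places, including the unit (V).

Answer: 4.50 V

Derivation:
Initial: C1(4μF, Q=19μC, V=4.75V), C2(4μF, Q=17μC, V=4.25V)
Op 1: CLOSE 1-2: Q_total=36.00, C_total=8.00, V=4.50; Q1=18.00, Q2=18.00; dissipated=0.250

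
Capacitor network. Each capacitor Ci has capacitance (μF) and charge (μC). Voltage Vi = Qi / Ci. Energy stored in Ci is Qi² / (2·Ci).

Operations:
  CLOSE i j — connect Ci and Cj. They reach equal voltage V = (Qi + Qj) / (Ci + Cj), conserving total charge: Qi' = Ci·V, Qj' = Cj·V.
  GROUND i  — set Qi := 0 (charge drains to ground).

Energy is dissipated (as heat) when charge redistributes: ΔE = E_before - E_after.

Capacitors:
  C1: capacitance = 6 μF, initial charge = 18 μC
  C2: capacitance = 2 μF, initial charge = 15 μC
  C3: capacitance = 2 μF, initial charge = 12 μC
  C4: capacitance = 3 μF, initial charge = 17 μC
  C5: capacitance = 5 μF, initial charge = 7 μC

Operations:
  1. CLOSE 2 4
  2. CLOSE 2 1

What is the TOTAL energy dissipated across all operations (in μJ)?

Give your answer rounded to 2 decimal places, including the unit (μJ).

Initial: C1(6μF, Q=18μC, V=3.00V), C2(2μF, Q=15μC, V=7.50V), C3(2μF, Q=12μC, V=6.00V), C4(3μF, Q=17μC, V=5.67V), C5(5μF, Q=7μC, V=1.40V)
Op 1: CLOSE 2-4: Q_total=32.00, C_total=5.00, V=6.40; Q2=12.80, Q4=19.20; dissipated=2.017
Op 2: CLOSE 2-1: Q_total=30.80, C_total=8.00, V=3.85; Q2=7.70, Q1=23.10; dissipated=8.670
Total dissipated: 10.687 μJ

Answer: 10.69 μJ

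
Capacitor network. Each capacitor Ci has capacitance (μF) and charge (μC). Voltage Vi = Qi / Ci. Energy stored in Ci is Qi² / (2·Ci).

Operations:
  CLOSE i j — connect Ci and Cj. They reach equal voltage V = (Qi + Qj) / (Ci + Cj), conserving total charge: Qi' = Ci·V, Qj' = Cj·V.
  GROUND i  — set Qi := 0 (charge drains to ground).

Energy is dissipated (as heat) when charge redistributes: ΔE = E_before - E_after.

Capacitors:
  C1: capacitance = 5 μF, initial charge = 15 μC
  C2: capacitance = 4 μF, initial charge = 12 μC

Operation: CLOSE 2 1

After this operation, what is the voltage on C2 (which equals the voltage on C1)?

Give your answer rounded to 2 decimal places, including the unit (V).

Answer: 3.00 V

Derivation:
Initial: C1(5μF, Q=15μC, V=3.00V), C2(4μF, Q=12μC, V=3.00V)
Op 1: CLOSE 2-1: Q_total=27.00, C_total=9.00, V=3.00; Q2=12.00, Q1=15.00; dissipated=0.000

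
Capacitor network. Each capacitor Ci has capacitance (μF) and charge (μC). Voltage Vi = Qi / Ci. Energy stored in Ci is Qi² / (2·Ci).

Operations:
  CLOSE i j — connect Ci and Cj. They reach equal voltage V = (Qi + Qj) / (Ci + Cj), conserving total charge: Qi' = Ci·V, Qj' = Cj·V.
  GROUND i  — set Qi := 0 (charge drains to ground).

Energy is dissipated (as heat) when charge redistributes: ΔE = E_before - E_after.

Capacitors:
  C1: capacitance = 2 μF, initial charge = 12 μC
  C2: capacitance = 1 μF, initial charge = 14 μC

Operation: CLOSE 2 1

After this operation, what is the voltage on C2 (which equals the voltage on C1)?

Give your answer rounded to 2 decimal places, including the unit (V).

Answer: 8.67 V

Derivation:
Initial: C1(2μF, Q=12μC, V=6.00V), C2(1μF, Q=14μC, V=14.00V)
Op 1: CLOSE 2-1: Q_total=26.00, C_total=3.00, V=8.67; Q2=8.67, Q1=17.33; dissipated=21.333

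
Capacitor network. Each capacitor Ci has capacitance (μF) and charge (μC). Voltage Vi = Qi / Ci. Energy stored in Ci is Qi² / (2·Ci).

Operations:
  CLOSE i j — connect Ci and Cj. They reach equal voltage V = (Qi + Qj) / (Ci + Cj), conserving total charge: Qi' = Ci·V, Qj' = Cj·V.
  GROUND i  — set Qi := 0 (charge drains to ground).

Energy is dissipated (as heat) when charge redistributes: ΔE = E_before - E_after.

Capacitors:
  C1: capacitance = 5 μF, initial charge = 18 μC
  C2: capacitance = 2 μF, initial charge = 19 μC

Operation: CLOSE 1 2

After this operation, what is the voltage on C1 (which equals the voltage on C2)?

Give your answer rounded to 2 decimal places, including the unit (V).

Initial: C1(5μF, Q=18μC, V=3.60V), C2(2μF, Q=19μC, V=9.50V)
Op 1: CLOSE 1-2: Q_total=37.00, C_total=7.00, V=5.29; Q1=26.43, Q2=10.57; dissipated=24.864

Answer: 5.29 V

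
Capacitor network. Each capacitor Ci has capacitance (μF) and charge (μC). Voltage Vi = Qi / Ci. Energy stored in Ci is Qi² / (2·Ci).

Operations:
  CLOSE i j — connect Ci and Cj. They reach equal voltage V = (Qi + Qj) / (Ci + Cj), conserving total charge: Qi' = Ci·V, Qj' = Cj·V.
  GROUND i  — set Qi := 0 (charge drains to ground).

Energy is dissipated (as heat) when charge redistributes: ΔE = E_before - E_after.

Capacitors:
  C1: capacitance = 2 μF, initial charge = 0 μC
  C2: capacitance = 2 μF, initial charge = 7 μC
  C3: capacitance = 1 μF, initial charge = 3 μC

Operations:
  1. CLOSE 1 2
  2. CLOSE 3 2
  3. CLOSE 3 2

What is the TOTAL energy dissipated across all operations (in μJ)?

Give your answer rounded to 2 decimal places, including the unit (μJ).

Initial: C1(2μF, Q=0μC, V=0.00V), C2(2μF, Q=7μC, V=3.50V), C3(1μF, Q=3μC, V=3.00V)
Op 1: CLOSE 1-2: Q_total=7.00, C_total=4.00, V=1.75; Q1=3.50, Q2=3.50; dissipated=6.125
Op 2: CLOSE 3-2: Q_total=6.50, C_total=3.00, V=2.17; Q3=2.17, Q2=4.33; dissipated=0.521
Op 3: CLOSE 3-2: Q_total=6.50, C_total=3.00, V=2.17; Q3=2.17, Q2=4.33; dissipated=0.000
Total dissipated: 6.646 μJ

Answer: 6.65 μJ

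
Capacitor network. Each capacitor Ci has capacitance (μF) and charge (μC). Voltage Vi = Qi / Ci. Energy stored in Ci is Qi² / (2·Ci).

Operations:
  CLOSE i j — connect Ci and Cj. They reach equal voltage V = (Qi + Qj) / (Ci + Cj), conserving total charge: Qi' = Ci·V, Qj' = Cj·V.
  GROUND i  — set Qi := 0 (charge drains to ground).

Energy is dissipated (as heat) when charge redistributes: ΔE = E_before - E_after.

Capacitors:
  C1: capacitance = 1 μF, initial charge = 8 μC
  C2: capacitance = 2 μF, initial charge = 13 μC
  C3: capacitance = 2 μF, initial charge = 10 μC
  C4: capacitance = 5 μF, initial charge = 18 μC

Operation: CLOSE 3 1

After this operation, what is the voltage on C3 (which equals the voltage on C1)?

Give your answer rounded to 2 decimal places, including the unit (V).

Initial: C1(1μF, Q=8μC, V=8.00V), C2(2μF, Q=13μC, V=6.50V), C3(2μF, Q=10μC, V=5.00V), C4(5μF, Q=18μC, V=3.60V)
Op 1: CLOSE 3-1: Q_total=18.00, C_total=3.00, V=6.00; Q3=12.00, Q1=6.00; dissipated=3.000

Answer: 6.00 V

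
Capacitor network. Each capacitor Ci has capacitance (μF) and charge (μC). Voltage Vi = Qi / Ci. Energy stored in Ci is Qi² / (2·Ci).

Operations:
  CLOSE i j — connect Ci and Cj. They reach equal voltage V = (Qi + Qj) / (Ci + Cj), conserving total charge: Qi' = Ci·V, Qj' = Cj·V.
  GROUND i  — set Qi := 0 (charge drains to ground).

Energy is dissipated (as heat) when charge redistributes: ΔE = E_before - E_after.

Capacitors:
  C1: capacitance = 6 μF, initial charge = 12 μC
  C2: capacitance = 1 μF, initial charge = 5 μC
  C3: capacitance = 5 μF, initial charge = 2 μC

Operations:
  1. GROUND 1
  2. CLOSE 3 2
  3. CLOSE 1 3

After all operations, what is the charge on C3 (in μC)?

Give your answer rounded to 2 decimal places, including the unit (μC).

Initial: C1(6μF, Q=12μC, V=2.00V), C2(1μF, Q=5μC, V=5.00V), C3(5μF, Q=2μC, V=0.40V)
Op 1: GROUND 1: Q1=0; energy lost=12.000
Op 2: CLOSE 3-2: Q_total=7.00, C_total=6.00, V=1.17; Q3=5.83, Q2=1.17; dissipated=8.817
Op 3: CLOSE 1-3: Q_total=5.83, C_total=11.00, V=0.53; Q1=3.18, Q3=2.65; dissipated=1.856
Final charges: Q1=3.18, Q2=1.17, Q3=2.65

Answer: 2.65 μC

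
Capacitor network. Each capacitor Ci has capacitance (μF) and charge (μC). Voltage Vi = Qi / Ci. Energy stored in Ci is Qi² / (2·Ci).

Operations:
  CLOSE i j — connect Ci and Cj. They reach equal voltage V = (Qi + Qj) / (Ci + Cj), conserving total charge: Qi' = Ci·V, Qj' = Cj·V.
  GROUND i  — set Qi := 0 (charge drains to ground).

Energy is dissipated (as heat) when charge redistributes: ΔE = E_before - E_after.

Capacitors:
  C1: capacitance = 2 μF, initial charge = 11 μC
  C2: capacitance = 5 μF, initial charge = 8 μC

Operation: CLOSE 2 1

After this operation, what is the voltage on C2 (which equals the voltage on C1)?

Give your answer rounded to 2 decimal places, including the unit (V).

Initial: C1(2μF, Q=11μC, V=5.50V), C2(5μF, Q=8μC, V=1.60V)
Op 1: CLOSE 2-1: Q_total=19.00, C_total=7.00, V=2.71; Q2=13.57, Q1=5.43; dissipated=10.864

Answer: 2.71 V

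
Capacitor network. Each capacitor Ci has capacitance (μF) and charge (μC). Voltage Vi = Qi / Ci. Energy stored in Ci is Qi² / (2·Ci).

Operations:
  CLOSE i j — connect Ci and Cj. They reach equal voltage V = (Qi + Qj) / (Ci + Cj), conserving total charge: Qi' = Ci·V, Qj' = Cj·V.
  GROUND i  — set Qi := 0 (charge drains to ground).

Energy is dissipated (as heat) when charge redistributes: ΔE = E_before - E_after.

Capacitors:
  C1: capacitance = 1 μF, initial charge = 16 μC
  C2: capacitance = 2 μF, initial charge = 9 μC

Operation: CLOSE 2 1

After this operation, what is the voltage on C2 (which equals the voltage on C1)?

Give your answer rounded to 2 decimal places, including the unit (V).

Answer: 8.33 V

Derivation:
Initial: C1(1μF, Q=16μC, V=16.00V), C2(2μF, Q=9μC, V=4.50V)
Op 1: CLOSE 2-1: Q_total=25.00, C_total=3.00, V=8.33; Q2=16.67, Q1=8.33; dissipated=44.083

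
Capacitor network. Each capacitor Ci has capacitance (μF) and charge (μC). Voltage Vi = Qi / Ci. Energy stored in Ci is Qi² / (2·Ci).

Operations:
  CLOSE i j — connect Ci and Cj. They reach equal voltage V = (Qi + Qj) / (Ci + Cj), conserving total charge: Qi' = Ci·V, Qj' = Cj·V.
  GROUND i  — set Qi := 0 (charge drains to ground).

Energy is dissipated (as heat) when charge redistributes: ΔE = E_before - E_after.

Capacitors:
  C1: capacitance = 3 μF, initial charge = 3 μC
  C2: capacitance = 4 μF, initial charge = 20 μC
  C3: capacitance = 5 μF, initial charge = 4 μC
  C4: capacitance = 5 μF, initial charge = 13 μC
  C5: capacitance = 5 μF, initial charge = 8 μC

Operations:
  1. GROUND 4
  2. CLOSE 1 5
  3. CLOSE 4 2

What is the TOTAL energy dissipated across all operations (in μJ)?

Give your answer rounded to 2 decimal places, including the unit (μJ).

Initial: C1(3μF, Q=3μC, V=1.00V), C2(4μF, Q=20μC, V=5.00V), C3(5μF, Q=4μC, V=0.80V), C4(5μF, Q=13μC, V=2.60V), C5(5μF, Q=8μC, V=1.60V)
Op 1: GROUND 4: Q4=0; energy lost=16.900
Op 2: CLOSE 1-5: Q_total=11.00, C_total=8.00, V=1.38; Q1=4.12, Q5=6.88; dissipated=0.338
Op 3: CLOSE 4-2: Q_total=20.00, C_total=9.00, V=2.22; Q4=11.11, Q2=8.89; dissipated=27.778
Total dissipated: 45.015 μJ

Answer: 45.02 μJ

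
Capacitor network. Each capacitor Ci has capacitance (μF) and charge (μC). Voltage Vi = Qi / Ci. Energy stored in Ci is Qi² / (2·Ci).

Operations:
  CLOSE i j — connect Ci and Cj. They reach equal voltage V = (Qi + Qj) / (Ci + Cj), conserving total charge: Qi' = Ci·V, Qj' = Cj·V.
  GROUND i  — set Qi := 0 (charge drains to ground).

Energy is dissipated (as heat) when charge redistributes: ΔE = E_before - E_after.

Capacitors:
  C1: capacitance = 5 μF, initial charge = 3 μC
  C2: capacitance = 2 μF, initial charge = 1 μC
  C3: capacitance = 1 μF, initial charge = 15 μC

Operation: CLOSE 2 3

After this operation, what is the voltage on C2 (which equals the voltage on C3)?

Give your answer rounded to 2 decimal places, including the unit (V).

Initial: C1(5μF, Q=3μC, V=0.60V), C2(2μF, Q=1μC, V=0.50V), C3(1μF, Q=15μC, V=15.00V)
Op 1: CLOSE 2-3: Q_total=16.00, C_total=3.00, V=5.33; Q2=10.67, Q3=5.33; dissipated=70.083

Answer: 5.33 V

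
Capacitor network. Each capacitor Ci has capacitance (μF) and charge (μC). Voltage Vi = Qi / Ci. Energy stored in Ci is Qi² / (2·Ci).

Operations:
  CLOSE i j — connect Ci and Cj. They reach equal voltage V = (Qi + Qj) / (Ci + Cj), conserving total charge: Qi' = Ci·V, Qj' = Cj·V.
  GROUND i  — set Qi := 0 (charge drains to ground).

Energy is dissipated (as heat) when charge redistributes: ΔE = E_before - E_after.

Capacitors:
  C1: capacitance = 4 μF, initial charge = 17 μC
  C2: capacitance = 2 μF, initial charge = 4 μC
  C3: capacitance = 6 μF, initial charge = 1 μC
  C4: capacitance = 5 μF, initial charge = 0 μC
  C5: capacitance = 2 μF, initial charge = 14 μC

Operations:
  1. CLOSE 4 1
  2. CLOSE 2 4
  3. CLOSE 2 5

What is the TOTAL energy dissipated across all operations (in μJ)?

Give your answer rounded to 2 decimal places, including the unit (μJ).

Answer: 32.98 μJ

Derivation:
Initial: C1(4μF, Q=17μC, V=4.25V), C2(2μF, Q=4μC, V=2.00V), C3(6μF, Q=1μC, V=0.17V), C4(5μF, Q=0μC, V=0.00V), C5(2μF, Q=14μC, V=7.00V)
Op 1: CLOSE 4-1: Q_total=17.00, C_total=9.00, V=1.89; Q4=9.44, Q1=7.56; dissipated=20.069
Op 2: CLOSE 2-4: Q_total=13.44, C_total=7.00, V=1.92; Q2=3.84, Q4=9.60; dissipated=0.009
Op 3: CLOSE 2-5: Q_total=17.84, C_total=4.00, V=4.46; Q2=8.92, Q5=8.92; dissipated=12.900
Total dissipated: 32.978 μJ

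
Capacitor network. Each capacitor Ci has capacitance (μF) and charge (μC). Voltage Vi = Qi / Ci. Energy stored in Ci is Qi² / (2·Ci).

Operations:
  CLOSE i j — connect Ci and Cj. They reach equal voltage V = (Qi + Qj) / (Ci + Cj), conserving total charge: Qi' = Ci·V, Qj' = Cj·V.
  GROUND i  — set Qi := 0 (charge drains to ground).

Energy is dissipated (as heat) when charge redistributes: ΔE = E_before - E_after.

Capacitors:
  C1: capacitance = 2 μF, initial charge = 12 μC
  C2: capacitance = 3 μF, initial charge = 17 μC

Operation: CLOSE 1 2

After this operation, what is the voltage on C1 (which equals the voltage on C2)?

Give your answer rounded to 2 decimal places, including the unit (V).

Answer: 5.80 V

Derivation:
Initial: C1(2μF, Q=12μC, V=6.00V), C2(3μF, Q=17μC, V=5.67V)
Op 1: CLOSE 1-2: Q_total=29.00, C_total=5.00, V=5.80; Q1=11.60, Q2=17.40; dissipated=0.067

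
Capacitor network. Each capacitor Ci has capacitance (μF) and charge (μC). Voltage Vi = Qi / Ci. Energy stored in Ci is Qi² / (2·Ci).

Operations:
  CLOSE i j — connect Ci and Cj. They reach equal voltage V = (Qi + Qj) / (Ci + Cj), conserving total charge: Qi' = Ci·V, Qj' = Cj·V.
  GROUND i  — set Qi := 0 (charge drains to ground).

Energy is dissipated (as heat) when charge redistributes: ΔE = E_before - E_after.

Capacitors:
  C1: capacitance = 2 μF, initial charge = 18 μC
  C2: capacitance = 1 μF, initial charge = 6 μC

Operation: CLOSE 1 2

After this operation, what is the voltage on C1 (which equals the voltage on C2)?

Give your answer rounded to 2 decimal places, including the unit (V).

Initial: C1(2μF, Q=18μC, V=9.00V), C2(1μF, Q=6μC, V=6.00V)
Op 1: CLOSE 1-2: Q_total=24.00, C_total=3.00, V=8.00; Q1=16.00, Q2=8.00; dissipated=3.000

Answer: 8.00 V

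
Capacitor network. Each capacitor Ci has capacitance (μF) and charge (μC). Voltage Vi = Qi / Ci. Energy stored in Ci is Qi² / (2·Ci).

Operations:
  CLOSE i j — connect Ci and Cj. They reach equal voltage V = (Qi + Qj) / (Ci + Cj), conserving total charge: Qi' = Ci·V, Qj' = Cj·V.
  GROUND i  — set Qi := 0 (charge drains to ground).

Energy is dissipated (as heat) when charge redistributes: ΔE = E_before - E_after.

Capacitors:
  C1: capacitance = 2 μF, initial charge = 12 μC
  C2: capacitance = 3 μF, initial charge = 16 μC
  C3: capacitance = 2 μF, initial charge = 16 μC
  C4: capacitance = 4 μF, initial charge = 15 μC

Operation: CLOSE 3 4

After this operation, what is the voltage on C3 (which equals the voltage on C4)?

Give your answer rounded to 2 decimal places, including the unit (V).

Answer: 5.17 V

Derivation:
Initial: C1(2μF, Q=12μC, V=6.00V), C2(3μF, Q=16μC, V=5.33V), C3(2μF, Q=16μC, V=8.00V), C4(4μF, Q=15μC, V=3.75V)
Op 1: CLOSE 3-4: Q_total=31.00, C_total=6.00, V=5.17; Q3=10.33, Q4=20.67; dissipated=12.042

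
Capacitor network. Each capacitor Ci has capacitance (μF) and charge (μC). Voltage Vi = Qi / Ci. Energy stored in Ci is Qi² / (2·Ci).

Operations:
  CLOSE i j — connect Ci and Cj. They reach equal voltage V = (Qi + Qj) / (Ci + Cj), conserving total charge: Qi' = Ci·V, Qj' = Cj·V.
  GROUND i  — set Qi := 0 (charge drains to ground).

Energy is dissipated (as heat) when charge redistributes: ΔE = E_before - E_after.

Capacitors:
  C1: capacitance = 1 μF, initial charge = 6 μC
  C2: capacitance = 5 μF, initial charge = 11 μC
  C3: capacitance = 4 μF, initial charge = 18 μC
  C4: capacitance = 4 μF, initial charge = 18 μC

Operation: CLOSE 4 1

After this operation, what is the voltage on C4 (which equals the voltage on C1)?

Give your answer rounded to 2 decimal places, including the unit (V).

Answer: 4.80 V

Derivation:
Initial: C1(1μF, Q=6μC, V=6.00V), C2(5μF, Q=11μC, V=2.20V), C3(4μF, Q=18μC, V=4.50V), C4(4μF, Q=18μC, V=4.50V)
Op 1: CLOSE 4-1: Q_total=24.00, C_total=5.00, V=4.80; Q4=19.20, Q1=4.80; dissipated=0.900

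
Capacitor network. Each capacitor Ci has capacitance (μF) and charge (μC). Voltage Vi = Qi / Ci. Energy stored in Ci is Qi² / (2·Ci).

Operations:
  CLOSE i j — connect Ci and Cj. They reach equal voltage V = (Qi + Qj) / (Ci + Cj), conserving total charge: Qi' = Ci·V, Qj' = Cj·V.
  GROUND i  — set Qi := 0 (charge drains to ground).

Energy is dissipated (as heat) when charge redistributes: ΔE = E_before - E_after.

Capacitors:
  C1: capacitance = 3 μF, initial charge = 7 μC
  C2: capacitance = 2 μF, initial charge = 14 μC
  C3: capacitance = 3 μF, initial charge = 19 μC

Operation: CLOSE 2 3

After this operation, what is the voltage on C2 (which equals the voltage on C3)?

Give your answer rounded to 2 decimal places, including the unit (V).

Initial: C1(3μF, Q=7μC, V=2.33V), C2(2μF, Q=14μC, V=7.00V), C3(3μF, Q=19μC, V=6.33V)
Op 1: CLOSE 2-3: Q_total=33.00, C_total=5.00, V=6.60; Q2=13.20, Q3=19.80; dissipated=0.267

Answer: 6.60 V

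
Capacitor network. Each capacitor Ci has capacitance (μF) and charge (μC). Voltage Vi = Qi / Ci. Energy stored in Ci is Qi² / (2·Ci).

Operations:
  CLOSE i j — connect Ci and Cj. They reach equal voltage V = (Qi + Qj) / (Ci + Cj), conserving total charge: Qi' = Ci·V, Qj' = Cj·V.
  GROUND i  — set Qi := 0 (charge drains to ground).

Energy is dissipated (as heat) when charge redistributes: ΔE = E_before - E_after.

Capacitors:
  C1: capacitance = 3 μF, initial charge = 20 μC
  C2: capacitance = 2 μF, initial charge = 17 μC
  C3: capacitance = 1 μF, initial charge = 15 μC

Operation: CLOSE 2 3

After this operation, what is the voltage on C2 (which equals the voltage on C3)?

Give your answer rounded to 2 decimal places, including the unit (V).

Answer: 10.67 V

Derivation:
Initial: C1(3μF, Q=20μC, V=6.67V), C2(2μF, Q=17μC, V=8.50V), C3(1μF, Q=15μC, V=15.00V)
Op 1: CLOSE 2-3: Q_total=32.00, C_total=3.00, V=10.67; Q2=21.33, Q3=10.67; dissipated=14.083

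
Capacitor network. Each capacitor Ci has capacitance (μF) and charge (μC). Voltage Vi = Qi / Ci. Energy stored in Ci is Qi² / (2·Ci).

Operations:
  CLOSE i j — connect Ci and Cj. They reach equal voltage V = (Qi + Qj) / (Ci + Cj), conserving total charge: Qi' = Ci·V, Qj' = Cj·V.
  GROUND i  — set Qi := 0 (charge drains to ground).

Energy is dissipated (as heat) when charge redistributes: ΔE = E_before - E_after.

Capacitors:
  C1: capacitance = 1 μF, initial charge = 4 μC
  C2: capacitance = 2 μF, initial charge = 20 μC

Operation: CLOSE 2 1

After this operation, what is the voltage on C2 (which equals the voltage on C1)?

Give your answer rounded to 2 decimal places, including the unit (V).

Answer: 8.00 V

Derivation:
Initial: C1(1μF, Q=4μC, V=4.00V), C2(2μF, Q=20μC, V=10.00V)
Op 1: CLOSE 2-1: Q_total=24.00, C_total=3.00, V=8.00; Q2=16.00, Q1=8.00; dissipated=12.000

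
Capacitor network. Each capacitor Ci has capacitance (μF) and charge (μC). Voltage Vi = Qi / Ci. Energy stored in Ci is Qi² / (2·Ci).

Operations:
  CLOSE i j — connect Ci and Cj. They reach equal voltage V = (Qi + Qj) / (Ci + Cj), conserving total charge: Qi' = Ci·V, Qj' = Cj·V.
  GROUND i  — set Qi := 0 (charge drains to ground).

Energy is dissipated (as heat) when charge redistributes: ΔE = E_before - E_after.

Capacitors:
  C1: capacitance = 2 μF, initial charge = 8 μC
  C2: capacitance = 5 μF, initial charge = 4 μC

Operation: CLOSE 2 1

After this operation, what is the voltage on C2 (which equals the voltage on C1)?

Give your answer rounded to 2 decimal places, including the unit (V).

Initial: C1(2μF, Q=8μC, V=4.00V), C2(5μF, Q=4μC, V=0.80V)
Op 1: CLOSE 2-1: Q_total=12.00, C_total=7.00, V=1.71; Q2=8.57, Q1=3.43; dissipated=7.314

Answer: 1.71 V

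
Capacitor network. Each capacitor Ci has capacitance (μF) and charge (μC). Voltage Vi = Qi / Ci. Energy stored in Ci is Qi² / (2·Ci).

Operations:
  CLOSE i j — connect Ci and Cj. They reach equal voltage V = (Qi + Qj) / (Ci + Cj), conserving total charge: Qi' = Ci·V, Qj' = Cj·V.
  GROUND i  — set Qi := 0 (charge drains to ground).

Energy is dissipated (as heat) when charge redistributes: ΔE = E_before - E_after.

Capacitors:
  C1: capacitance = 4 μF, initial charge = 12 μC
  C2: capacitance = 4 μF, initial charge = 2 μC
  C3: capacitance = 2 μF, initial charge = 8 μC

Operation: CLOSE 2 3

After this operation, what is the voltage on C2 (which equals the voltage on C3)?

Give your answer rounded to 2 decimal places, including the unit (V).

Initial: C1(4μF, Q=12μC, V=3.00V), C2(4μF, Q=2μC, V=0.50V), C3(2μF, Q=8μC, V=4.00V)
Op 1: CLOSE 2-3: Q_total=10.00, C_total=6.00, V=1.67; Q2=6.67, Q3=3.33; dissipated=8.167

Answer: 1.67 V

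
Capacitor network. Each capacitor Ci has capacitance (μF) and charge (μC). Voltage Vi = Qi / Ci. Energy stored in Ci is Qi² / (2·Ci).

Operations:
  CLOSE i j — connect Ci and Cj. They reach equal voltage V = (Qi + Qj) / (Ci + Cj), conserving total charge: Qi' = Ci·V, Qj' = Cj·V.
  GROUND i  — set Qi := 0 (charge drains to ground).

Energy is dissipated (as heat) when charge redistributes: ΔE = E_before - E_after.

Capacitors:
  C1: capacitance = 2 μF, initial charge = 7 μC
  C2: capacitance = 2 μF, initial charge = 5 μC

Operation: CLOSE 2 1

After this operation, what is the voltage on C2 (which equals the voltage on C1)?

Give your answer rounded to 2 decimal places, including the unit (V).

Answer: 3.00 V

Derivation:
Initial: C1(2μF, Q=7μC, V=3.50V), C2(2μF, Q=5μC, V=2.50V)
Op 1: CLOSE 2-1: Q_total=12.00, C_total=4.00, V=3.00; Q2=6.00, Q1=6.00; dissipated=0.500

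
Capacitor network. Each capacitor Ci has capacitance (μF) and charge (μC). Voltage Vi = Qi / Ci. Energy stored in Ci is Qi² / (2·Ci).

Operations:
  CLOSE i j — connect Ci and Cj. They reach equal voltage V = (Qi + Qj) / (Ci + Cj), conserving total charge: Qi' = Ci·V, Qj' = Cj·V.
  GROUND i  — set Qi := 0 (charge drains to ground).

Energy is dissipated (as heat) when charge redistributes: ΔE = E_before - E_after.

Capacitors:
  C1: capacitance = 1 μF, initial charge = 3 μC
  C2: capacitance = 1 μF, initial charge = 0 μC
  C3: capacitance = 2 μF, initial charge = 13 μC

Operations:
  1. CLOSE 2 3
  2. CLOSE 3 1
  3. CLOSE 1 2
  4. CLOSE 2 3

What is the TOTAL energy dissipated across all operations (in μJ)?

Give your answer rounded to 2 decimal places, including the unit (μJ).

Initial: C1(1μF, Q=3μC, V=3.00V), C2(1μF, Q=0μC, V=0.00V), C3(2μF, Q=13μC, V=6.50V)
Op 1: CLOSE 2-3: Q_total=13.00, C_total=3.00, V=4.33; Q2=4.33, Q3=8.67; dissipated=14.083
Op 2: CLOSE 3-1: Q_total=11.67, C_total=3.00, V=3.89; Q3=7.78, Q1=3.89; dissipated=0.593
Op 3: CLOSE 1-2: Q_total=8.22, C_total=2.00, V=4.11; Q1=4.11, Q2=4.11; dissipated=0.049
Op 4: CLOSE 2-3: Q_total=11.89, C_total=3.00, V=3.96; Q2=3.96, Q3=7.93; dissipated=0.016
Total dissipated: 14.742 μJ

Answer: 14.74 μJ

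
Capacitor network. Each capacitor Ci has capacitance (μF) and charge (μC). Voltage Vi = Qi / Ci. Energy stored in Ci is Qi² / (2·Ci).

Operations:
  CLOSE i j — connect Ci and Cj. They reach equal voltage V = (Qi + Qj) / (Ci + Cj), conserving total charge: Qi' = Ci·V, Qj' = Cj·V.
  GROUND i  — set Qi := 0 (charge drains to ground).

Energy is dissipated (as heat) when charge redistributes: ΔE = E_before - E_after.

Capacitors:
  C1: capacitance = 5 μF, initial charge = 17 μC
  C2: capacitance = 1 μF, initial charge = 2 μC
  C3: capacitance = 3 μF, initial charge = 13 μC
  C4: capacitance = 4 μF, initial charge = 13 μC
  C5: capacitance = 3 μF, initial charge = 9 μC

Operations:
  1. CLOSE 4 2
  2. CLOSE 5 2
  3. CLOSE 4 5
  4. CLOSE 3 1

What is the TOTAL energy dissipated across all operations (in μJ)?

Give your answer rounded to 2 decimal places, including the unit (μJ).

Initial: C1(5μF, Q=17μC, V=3.40V), C2(1μF, Q=2μC, V=2.00V), C3(3μF, Q=13μC, V=4.33V), C4(4μF, Q=13μC, V=3.25V), C5(3μF, Q=9μC, V=3.00V)
Op 1: CLOSE 4-2: Q_total=15.00, C_total=5.00, V=3.00; Q4=12.00, Q2=3.00; dissipated=0.625
Op 2: CLOSE 5-2: Q_total=12.00, C_total=4.00, V=3.00; Q5=9.00, Q2=3.00; dissipated=0.000
Op 3: CLOSE 4-5: Q_total=21.00, C_total=7.00, V=3.00; Q4=12.00, Q5=9.00; dissipated=0.000
Op 4: CLOSE 3-1: Q_total=30.00, C_total=8.00, V=3.75; Q3=11.25, Q1=18.75; dissipated=0.817
Total dissipated: 1.442 μJ

Answer: 1.44 μJ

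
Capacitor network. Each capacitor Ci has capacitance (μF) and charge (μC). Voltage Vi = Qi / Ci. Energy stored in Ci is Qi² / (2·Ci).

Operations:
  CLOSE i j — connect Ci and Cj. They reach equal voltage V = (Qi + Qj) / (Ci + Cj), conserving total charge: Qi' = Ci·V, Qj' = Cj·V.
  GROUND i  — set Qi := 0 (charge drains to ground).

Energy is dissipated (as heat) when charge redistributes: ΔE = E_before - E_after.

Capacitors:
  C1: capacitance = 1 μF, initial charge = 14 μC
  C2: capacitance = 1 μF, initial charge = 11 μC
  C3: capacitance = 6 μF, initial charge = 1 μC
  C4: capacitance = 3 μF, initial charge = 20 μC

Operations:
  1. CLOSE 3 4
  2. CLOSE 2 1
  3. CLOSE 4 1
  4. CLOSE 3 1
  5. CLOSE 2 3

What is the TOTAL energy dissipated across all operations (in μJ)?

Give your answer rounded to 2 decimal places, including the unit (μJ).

Initial: C1(1μF, Q=14μC, V=14.00V), C2(1μF, Q=11μC, V=11.00V), C3(6μF, Q=1μC, V=0.17V), C4(3μF, Q=20μC, V=6.67V)
Op 1: CLOSE 3-4: Q_total=21.00, C_total=9.00, V=2.33; Q3=14.00, Q4=7.00; dissipated=42.250
Op 2: CLOSE 2-1: Q_total=25.00, C_total=2.00, V=12.50; Q2=12.50, Q1=12.50; dissipated=2.250
Op 3: CLOSE 4-1: Q_total=19.50, C_total=4.00, V=4.88; Q4=14.62, Q1=4.88; dissipated=38.760
Op 4: CLOSE 3-1: Q_total=18.88, C_total=7.00, V=2.70; Q3=16.18, Q1=2.70; dissipated=2.769
Op 5: CLOSE 2-3: Q_total=28.68, C_total=7.00, V=4.10; Q2=4.10, Q3=24.58; dissipated=41.190
Total dissipated: 127.219 μJ

Answer: 127.22 μJ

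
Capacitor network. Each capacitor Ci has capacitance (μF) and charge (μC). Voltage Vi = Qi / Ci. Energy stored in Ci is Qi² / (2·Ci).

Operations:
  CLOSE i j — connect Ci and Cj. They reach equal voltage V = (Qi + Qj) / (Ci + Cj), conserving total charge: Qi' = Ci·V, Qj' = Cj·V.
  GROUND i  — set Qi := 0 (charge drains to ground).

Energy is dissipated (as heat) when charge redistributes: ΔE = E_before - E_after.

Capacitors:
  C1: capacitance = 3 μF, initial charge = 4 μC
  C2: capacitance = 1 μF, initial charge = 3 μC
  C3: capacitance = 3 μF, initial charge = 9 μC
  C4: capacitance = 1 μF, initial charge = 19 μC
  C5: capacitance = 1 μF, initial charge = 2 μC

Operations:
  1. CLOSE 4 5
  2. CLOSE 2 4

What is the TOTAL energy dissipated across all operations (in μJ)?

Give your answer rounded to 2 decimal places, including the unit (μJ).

Initial: C1(3μF, Q=4μC, V=1.33V), C2(1μF, Q=3μC, V=3.00V), C3(3μF, Q=9μC, V=3.00V), C4(1μF, Q=19μC, V=19.00V), C5(1μF, Q=2μC, V=2.00V)
Op 1: CLOSE 4-5: Q_total=21.00, C_total=2.00, V=10.50; Q4=10.50, Q5=10.50; dissipated=72.250
Op 2: CLOSE 2-4: Q_total=13.50, C_total=2.00, V=6.75; Q2=6.75, Q4=6.75; dissipated=14.062
Total dissipated: 86.312 μJ

Answer: 86.31 μJ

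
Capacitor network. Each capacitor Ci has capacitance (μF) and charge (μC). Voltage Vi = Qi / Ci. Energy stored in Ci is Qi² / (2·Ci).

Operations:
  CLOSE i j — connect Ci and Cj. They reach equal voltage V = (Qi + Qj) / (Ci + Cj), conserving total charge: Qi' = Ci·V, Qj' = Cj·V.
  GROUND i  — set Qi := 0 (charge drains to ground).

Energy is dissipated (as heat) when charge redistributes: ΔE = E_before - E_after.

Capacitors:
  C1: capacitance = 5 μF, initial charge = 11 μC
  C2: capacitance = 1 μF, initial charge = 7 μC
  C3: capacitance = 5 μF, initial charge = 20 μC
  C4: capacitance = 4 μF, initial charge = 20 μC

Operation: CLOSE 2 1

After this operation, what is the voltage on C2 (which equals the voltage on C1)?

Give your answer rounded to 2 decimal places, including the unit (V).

Initial: C1(5μF, Q=11μC, V=2.20V), C2(1μF, Q=7μC, V=7.00V), C3(5μF, Q=20μC, V=4.00V), C4(4μF, Q=20μC, V=5.00V)
Op 1: CLOSE 2-1: Q_total=18.00, C_total=6.00, V=3.00; Q2=3.00, Q1=15.00; dissipated=9.600

Answer: 3.00 V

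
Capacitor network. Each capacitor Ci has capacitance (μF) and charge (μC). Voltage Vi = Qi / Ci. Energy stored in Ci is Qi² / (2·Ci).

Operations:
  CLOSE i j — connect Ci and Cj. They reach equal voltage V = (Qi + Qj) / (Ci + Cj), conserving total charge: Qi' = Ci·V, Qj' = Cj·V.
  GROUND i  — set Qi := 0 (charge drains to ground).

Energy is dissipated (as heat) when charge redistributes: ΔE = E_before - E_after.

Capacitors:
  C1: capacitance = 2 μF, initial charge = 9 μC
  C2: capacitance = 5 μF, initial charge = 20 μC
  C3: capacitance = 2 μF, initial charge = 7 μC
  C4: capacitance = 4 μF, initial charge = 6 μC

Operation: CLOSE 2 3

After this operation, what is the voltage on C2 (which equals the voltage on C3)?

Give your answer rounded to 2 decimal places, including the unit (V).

Initial: C1(2μF, Q=9μC, V=4.50V), C2(5μF, Q=20μC, V=4.00V), C3(2μF, Q=7μC, V=3.50V), C4(4μF, Q=6μC, V=1.50V)
Op 1: CLOSE 2-3: Q_total=27.00, C_total=7.00, V=3.86; Q2=19.29, Q3=7.71; dissipated=0.179

Answer: 3.86 V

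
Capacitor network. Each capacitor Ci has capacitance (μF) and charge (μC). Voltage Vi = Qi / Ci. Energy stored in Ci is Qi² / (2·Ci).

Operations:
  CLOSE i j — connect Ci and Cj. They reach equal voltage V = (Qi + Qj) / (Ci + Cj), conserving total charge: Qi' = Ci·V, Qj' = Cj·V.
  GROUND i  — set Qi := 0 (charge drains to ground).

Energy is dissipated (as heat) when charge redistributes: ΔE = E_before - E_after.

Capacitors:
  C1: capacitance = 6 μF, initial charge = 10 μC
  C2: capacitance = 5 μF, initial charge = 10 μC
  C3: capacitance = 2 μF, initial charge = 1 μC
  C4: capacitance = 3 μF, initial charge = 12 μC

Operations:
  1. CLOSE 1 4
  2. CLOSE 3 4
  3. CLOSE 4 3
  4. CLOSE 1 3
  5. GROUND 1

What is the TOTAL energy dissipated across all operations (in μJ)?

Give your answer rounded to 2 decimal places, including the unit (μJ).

Answer: 23.35 μJ

Derivation:
Initial: C1(6μF, Q=10μC, V=1.67V), C2(5μF, Q=10μC, V=2.00V), C3(2μF, Q=1μC, V=0.50V), C4(3μF, Q=12μC, V=4.00V)
Op 1: CLOSE 1-4: Q_total=22.00, C_total=9.00, V=2.44; Q1=14.67, Q4=7.33; dissipated=5.444
Op 2: CLOSE 3-4: Q_total=8.33, C_total=5.00, V=1.67; Q3=3.33, Q4=5.00; dissipated=2.269
Op 3: CLOSE 4-3: Q_total=8.33, C_total=5.00, V=1.67; Q4=5.00, Q3=3.33; dissipated=0.000
Op 4: CLOSE 1-3: Q_total=18.00, C_total=8.00, V=2.25; Q1=13.50, Q3=4.50; dissipated=0.454
Op 5: GROUND 1: Q1=0; energy lost=15.188
Total dissipated: 23.354 μJ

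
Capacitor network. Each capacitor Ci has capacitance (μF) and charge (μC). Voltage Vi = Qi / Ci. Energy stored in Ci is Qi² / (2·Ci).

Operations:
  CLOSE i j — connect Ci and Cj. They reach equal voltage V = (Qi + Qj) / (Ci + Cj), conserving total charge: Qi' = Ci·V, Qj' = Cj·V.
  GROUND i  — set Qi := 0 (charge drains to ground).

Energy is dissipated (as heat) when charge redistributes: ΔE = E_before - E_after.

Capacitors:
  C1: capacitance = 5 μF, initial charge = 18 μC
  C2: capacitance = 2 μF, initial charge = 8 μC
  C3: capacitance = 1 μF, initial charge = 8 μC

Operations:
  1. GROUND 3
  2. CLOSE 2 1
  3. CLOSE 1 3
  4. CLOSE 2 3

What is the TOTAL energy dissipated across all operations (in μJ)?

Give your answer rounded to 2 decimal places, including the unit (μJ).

Initial: C1(5μF, Q=18μC, V=3.60V), C2(2μF, Q=8μC, V=4.00V), C3(1μF, Q=8μC, V=8.00V)
Op 1: GROUND 3: Q3=0; energy lost=32.000
Op 2: CLOSE 2-1: Q_total=26.00, C_total=7.00, V=3.71; Q2=7.43, Q1=18.57; dissipated=0.114
Op 3: CLOSE 1-3: Q_total=18.57, C_total=6.00, V=3.10; Q1=15.48, Q3=3.10; dissipated=5.748
Op 4: CLOSE 2-3: Q_total=10.52, C_total=3.00, V=3.51; Q2=7.02, Q3=3.51; dissipated=0.128
Total dissipated: 37.990 μJ

Answer: 37.99 μJ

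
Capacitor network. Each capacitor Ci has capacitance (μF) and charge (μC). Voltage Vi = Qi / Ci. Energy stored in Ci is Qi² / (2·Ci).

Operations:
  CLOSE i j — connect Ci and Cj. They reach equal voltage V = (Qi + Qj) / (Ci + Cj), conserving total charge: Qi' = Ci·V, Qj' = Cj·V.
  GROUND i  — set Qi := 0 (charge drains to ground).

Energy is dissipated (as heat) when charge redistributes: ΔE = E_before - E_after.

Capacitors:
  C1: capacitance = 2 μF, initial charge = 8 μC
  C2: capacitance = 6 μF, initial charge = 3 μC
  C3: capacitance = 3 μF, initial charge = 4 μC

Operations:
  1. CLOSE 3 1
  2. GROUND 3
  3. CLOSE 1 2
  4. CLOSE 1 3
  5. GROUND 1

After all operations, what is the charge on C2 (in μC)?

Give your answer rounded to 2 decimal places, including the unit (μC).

Initial: C1(2μF, Q=8μC, V=4.00V), C2(6μF, Q=3μC, V=0.50V), C3(3μF, Q=4μC, V=1.33V)
Op 1: CLOSE 3-1: Q_total=12.00, C_total=5.00, V=2.40; Q3=7.20, Q1=4.80; dissipated=4.267
Op 2: GROUND 3: Q3=0; energy lost=8.640
Op 3: CLOSE 1-2: Q_total=7.80, C_total=8.00, V=0.97; Q1=1.95, Q2=5.85; dissipated=2.708
Op 4: CLOSE 1-3: Q_total=1.95, C_total=5.00, V=0.39; Q1=0.78, Q3=1.17; dissipated=0.570
Op 5: GROUND 1: Q1=0; energy lost=0.152
Final charges: Q1=0.00, Q2=5.85, Q3=1.17

Answer: 5.85 μC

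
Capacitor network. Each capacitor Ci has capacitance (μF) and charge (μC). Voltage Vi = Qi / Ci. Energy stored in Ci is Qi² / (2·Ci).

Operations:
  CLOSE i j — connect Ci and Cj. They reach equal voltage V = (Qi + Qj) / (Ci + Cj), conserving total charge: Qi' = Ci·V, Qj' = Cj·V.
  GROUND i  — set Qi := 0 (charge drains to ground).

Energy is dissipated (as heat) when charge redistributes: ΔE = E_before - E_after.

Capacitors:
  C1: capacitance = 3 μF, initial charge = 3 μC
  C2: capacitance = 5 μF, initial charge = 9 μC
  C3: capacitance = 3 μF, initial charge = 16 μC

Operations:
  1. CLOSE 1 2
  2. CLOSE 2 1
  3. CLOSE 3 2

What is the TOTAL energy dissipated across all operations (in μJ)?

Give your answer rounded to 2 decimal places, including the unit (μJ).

Initial: C1(3μF, Q=3μC, V=1.00V), C2(5μF, Q=9μC, V=1.80V), C3(3μF, Q=16μC, V=5.33V)
Op 1: CLOSE 1-2: Q_total=12.00, C_total=8.00, V=1.50; Q1=4.50, Q2=7.50; dissipated=0.600
Op 2: CLOSE 2-1: Q_total=12.00, C_total=8.00, V=1.50; Q2=7.50, Q1=4.50; dissipated=0.000
Op 3: CLOSE 3-2: Q_total=23.50, C_total=8.00, V=2.94; Q3=8.81, Q2=14.69; dissipated=13.776
Total dissipated: 14.376 μJ

Answer: 14.38 μJ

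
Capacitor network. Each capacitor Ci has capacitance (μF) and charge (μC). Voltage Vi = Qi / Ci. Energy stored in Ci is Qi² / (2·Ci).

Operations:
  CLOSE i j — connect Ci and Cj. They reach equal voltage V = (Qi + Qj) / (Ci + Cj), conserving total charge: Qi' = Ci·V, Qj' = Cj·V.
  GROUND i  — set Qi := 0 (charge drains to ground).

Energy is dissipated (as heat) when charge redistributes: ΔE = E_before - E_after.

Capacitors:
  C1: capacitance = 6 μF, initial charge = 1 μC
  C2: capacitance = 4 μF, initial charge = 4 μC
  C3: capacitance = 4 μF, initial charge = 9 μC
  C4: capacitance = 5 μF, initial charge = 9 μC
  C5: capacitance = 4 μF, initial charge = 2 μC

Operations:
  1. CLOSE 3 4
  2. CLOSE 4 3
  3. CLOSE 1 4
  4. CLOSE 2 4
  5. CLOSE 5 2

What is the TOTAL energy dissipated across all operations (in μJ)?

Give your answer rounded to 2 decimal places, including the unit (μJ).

Initial: C1(6μF, Q=1μC, V=0.17V), C2(4μF, Q=4μC, V=1.00V), C3(4μF, Q=9μC, V=2.25V), C4(5μF, Q=9μC, V=1.80V), C5(4μF, Q=2μC, V=0.50V)
Op 1: CLOSE 3-4: Q_total=18.00, C_total=9.00, V=2.00; Q3=8.00, Q4=10.00; dissipated=0.225
Op 2: CLOSE 4-3: Q_total=18.00, C_total=9.00, V=2.00; Q4=10.00, Q3=8.00; dissipated=0.000
Op 3: CLOSE 1-4: Q_total=11.00, C_total=11.00, V=1.00; Q1=6.00, Q4=5.00; dissipated=4.583
Op 4: CLOSE 2-4: Q_total=9.00, C_total=9.00, V=1.00; Q2=4.00, Q4=5.00; dissipated=0.000
Op 5: CLOSE 5-2: Q_total=6.00, C_total=8.00, V=0.75; Q5=3.00, Q2=3.00; dissipated=0.250
Total dissipated: 5.058 μJ

Answer: 5.06 μJ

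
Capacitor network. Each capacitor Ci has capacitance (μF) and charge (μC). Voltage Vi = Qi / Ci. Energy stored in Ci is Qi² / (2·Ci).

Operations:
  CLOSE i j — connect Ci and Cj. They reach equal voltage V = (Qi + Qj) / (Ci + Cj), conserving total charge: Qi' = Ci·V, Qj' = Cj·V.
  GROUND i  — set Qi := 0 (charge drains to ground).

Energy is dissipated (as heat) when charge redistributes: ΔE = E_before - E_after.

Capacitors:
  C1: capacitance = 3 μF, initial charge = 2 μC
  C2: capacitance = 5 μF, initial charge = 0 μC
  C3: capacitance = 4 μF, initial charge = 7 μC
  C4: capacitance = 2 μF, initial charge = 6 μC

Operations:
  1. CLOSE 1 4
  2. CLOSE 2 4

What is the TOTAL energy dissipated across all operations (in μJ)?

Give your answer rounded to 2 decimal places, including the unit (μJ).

Initial: C1(3μF, Q=2μC, V=0.67V), C2(5μF, Q=0μC, V=0.00V), C3(4μF, Q=7μC, V=1.75V), C4(2μF, Q=6μC, V=3.00V)
Op 1: CLOSE 1-4: Q_total=8.00, C_total=5.00, V=1.60; Q1=4.80, Q4=3.20; dissipated=3.267
Op 2: CLOSE 2-4: Q_total=3.20, C_total=7.00, V=0.46; Q2=2.29, Q4=0.91; dissipated=1.829
Total dissipated: 5.095 μJ

Answer: 5.10 μJ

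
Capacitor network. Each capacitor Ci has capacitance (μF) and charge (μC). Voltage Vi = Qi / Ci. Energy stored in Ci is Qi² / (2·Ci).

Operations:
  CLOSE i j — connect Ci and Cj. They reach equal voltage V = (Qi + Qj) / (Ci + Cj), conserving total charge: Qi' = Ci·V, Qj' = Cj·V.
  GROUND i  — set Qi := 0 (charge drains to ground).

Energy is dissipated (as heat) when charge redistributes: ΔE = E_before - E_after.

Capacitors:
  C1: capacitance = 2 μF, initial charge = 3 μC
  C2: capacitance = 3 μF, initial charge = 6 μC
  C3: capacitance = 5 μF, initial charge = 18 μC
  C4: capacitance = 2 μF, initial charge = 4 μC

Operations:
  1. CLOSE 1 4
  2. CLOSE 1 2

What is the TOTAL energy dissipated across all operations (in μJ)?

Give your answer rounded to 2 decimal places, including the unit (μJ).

Initial: C1(2μF, Q=3μC, V=1.50V), C2(3μF, Q=6μC, V=2.00V), C3(5μF, Q=18μC, V=3.60V), C4(2μF, Q=4μC, V=2.00V)
Op 1: CLOSE 1-4: Q_total=7.00, C_total=4.00, V=1.75; Q1=3.50, Q4=3.50; dissipated=0.125
Op 2: CLOSE 1-2: Q_total=9.50, C_total=5.00, V=1.90; Q1=3.80, Q2=5.70; dissipated=0.037
Total dissipated: 0.163 μJ

Answer: 0.16 μJ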